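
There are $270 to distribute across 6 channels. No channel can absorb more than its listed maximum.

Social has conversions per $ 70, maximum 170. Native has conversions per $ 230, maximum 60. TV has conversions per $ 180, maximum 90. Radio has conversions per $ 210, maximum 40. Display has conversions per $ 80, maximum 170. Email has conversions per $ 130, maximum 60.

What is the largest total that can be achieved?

47800

Order the channels by conversions per $: Native 230 > Radio 210 > TV 180 > Email 130 > Display 80 > Social 70.
Native takes 60 to reach its cap of 60 — 210 left.
Give Radio 40 to hit its cap of 40 — 170 left.
TV: +90 to 90 (cap) — 80 left.
Email: +60 to 60 (cap) — 20 left.
Display: +20 (room for 170) → 20. Pool exhausted.
Total = 230×60 + 180×90 + 210×40 + 80×20 + 130×60 = 47800.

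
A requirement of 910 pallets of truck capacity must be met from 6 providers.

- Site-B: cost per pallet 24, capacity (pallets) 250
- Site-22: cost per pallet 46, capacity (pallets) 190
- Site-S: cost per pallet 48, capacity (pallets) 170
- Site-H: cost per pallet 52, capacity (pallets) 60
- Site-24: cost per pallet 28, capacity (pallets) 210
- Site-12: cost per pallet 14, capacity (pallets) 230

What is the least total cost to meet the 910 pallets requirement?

Cheapest first:
Take 230 from Site-12 at 14 → need 680 more.
Site-B (24): use full 250 → 430 pallets to go.
Take 210 from Site-24 at 28 → need 220 more.
Take 190 from Site-22 at 46 → need 30 more.
Site-S at 48: take 30 of its 170 → requirement met.
Site-H: unused.
Cost = 230×14 + 250×24 + 210×28 + 190×46 + 30×48 = 25280.

25280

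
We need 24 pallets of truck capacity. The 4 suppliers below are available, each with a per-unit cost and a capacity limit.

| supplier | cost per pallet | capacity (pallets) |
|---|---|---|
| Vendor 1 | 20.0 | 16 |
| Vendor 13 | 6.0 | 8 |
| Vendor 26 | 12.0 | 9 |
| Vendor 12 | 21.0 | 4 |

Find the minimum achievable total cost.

296

Fill from the cheapest supplier first.
Vendor 13 (6.0): use full 8 — 16 pallets to go.
Vendor 26 at 12.0: take all 9 pallets — 7 still needed.
Vendor 1 at 20.0: take 7 of its 16 — requirement met.
Vendor 12: unused.
Cost = 8×6.0 + 9×12.0 + 7×20.0 = 296.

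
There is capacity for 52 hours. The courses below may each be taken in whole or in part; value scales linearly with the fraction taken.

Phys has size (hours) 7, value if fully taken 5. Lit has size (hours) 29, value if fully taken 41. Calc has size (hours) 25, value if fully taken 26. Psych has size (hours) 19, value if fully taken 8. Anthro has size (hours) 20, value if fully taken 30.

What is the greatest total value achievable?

74.12

Sort by value density: Anthro 30/20≈1.5, Lit 41/29≈1.41, Calc 26/25≈1.04, Phys 5/7≈0.714, Psych 8/19≈0.421.
Anthro: take in full, 20 hours for value 30 ; 32 left.
Lit: take in full, 29 hours for value 41 ; 3 left.
Only 3 hours remain; take 3/25 of Calc for value 26×3/25 = 3.12.
Total value = 74.12.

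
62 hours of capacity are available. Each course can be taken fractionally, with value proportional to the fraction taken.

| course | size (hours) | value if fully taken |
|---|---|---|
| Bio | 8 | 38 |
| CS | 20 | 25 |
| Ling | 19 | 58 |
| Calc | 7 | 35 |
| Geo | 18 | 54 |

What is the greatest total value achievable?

Sort by value density: Calc 35/7≈5, Bio 38/8≈4.75, Ling 58/19≈3.05, Geo 54/18≈3, CS 25/20≈1.25.
All 7 hours of Calc fit (value 35) ; 55 remain.
All 8 hours of Bio fit (value 38) ; 47 remain.
Take all of Ling (19 hours, value 58) ; 28 hours left.
Take all of Geo (18 hours, value 54) ; 10 hours left.
Only 10 hours remain; take 10/20 of CS for value 25×10/20 = 12.5.
Total value = 197.5.

197.5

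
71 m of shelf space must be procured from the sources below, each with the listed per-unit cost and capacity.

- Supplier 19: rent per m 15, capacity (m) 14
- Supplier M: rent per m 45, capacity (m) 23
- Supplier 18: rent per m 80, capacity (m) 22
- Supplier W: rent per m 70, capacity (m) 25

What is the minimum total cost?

3715

Use sources in increasing cost order.
Supplier 19 (15): use full 14 → 57 m to go.
Take 23 from Supplier M at 45 → need 34 more.
Take 25 from Supplier W at 70 → need 9 more.
Supplier 18 at 80: take 9 of its 22 → requirement met.
Cost = 14×15 + 23×45 + 25×70 + 9×80 = 3715.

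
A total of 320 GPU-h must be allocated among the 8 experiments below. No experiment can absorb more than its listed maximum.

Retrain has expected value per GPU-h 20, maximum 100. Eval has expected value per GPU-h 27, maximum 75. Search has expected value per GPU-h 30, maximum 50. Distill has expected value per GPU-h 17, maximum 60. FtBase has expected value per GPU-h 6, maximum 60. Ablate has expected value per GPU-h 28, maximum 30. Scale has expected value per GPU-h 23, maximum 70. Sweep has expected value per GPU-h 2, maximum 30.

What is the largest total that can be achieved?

Order the experiments by expected value per GPU-h: Search 30 > Ablate 28 > Eval 27 > Scale 23 > Retrain 20 > Distill 17 > FtBase 6 > Sweep 2.
Search takes 50 to reach its cap of 50 — 270 left.
Ablate: +30 to 30 (cap) — 240 left.
Eval takes 75 to reach its cap of 75 — 165 left.
Scale: +70 to 70 (cap) — 95 left.
Retrain has room for 100 but only 95 remain, so it gets 95.
Total = 20×95 + 27×75 + 30×50 + 28×30 + 23×70 = 7875.

7875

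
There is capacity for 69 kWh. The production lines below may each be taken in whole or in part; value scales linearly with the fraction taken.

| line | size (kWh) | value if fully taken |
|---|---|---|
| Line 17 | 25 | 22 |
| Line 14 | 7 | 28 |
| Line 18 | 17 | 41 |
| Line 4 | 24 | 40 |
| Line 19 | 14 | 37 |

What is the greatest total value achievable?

Rank by value-to-size ratio: Line 14 28/7≈4, Line 19 37/14≈2.64, Line 18 41/17≈2.41, Line 4 40/24≈1.67, Line 17 22/25≈0.88.
Take all of Line 14 (7 kWh, value 28) → 62 kWh left.
All 14 kWh of Line 19 fit (value 37) → 48 remain.
All 17 kWh of Line 18 fit (value 41) → 31 remain.
Take all of Line 4 (24 kWh, value 40) → 7 kWh left.
Fill the last 7 kWh with part of Line 17: 7/25 of it earns 6.16.
Total value = 152.16.

152.16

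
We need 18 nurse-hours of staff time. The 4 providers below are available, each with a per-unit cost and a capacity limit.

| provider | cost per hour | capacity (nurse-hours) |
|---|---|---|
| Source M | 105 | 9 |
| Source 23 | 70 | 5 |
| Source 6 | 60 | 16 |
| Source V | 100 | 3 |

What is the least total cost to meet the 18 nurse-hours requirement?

Cheapest first:
Source 6 (60): use full 16 ; 2 nurse-hours to go.
Source 23 at 70: take 2 of its 5 ; requirement met.
Source V, Source M: unused.
Cost = 16×60 + 2×70 = 1100.

1100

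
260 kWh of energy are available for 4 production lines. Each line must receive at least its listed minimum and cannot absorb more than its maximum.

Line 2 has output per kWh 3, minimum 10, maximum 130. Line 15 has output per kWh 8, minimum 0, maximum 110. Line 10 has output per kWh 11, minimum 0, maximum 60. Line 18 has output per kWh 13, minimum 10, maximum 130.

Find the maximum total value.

Meeting every minimum uses 10+0+0+10 = 20 kWh, leaving 240.
Rank by output per kWh: Line 18 13 > Line 10 11 > Line 15 8 > Line 2 3.
Line 18 takes 120 more to reach its cap of 130 — 120 left.
Give Line 10 60 more to hit its cap of 60 — 60 left.
Line 15 has room for 110 more but only 60 remain, so it gets 60.
Total = 3×10 + 8×60 + 11×60 + 13×130 = 2860.

2860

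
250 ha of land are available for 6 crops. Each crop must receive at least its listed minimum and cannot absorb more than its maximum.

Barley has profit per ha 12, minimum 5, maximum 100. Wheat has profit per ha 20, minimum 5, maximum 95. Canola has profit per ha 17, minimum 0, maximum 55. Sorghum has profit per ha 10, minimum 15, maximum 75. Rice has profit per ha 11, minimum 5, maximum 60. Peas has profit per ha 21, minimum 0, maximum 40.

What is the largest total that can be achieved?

4360

Meeting every minimum uses 5+5+0+15+5+0 = 30 ha, leaving 220.
Rank by profit per ha: Peas 21 > Wheat 20 > Canola 17 > Barley 12 > Rice 11 > Sorghum 10.
Give Peas 40 more to hit its cap of 40 — 180 left.
Wheat takes 90 more to reach its cap of 95 — 90 left.
Canola takes 55 more to reach its cap of 55 — 35 left.
Only 35 left; Barley takes them to reach 40.
Total = 12×40 + 20×95 + 17×55 + 10×15 + 11×5 + 21×40 = 4360.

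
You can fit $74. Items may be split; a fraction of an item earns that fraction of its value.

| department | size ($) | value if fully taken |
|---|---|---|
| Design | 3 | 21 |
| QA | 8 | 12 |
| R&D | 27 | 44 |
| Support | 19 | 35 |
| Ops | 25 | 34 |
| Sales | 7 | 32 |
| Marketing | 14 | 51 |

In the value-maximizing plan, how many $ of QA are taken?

4

Sort by value density: Design 21/3≈7, Sales 32/7≈4.57, Marketing 51/14≈3.64, Support 35/19≈1.84, R&D 44/27≈1.63, QA 12/8≈1.5, Ops 34/25≈1.36.
All 3 $ of Design fit (value 21) → 71 remain.
Sales: take in full, 7 $ for value 32 → 64 left.
All 14 $ of Marketing fit (value 51) → 50 remain.
All 19 $ of Support fit (value 35) → 31 remain.
Take all of R&D (27 $, value 44) → 4 $ left.
4 $ left: a 4/8 share of QA gives 12×4/8 = 6.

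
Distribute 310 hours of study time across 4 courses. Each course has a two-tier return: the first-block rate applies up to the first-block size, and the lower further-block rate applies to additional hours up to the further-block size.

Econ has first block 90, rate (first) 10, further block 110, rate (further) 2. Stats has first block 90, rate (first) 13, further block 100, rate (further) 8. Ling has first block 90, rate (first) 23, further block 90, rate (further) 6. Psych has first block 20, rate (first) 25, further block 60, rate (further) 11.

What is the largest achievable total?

Order all 8 blocks by rate: Psych/T1 25 > Ling/T1 23 > Stats/T1 13 > Psych/T2 11 > Econ/T1 10 > Stats/T2 8 > Ling/T2 6 > Econ/T2 2.
Fill Psych T1 block (20 at 25) ; 290 left.
Ling T1 at 23: fill all 90 ; 200 left.
Stats T1 at 13: fill all 90 ; 110 left.
Fill Psych T2 block (60 at 11) ; 50 left.
Econ/T1: +50 of 90 at 10; pool empty.
Total = 25×20 + 23×90 + 13×90 + 11×60 + 10×50 = 4900.

4900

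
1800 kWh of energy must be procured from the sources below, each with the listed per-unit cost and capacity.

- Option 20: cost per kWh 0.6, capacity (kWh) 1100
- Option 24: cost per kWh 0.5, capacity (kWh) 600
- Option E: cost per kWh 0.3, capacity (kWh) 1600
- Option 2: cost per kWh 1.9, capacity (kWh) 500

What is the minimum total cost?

580

Fill from the cheapest source first.
Option E (0.3): use full 1600 → 200 kWh to go.
Option 24 at 0.5: take 200 of its 600 → requirement met.
Option 20, Option 2: unused.
Cost = 1600×0.3 + 200×0.5 = 580.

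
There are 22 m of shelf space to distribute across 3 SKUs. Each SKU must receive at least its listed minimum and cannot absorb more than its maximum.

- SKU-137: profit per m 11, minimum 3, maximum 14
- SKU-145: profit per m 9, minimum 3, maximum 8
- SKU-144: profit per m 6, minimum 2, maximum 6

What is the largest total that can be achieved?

220

Meeting every minimum uses 3+3+2 = 8 m, leaving 14.
Rank by profit per m: SKU-137 11 > SKU-145 9 > SKU-144 6.
Give SKU-137 11 more to hit its cap of 14 — 3 left.
SKU-145 has room for 5 more but only 3 remain, so it gets 6.
Total = 11×14 + 9×6 + 6×2 = 220.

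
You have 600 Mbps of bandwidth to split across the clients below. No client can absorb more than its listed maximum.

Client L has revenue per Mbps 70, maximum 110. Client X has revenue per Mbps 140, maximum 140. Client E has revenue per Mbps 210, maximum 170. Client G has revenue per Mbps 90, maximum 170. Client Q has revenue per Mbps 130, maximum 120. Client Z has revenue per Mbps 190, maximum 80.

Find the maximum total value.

94200

Order the clients by revenue per Mbps: Client E 210 > Client Z 190 > Client X 140 > Client Q 130 > Client G 90 > Client L 70.
Give Client E 170 to hit its cap of 170 ; 430 left.
Client Z: +80 to 80 (cap) ; 350 left.
Give Client X 140 to hit its cap of 140 ; 210 left.
Client Q takes 120 to reach its cap of 120 ; 90 left.
Only 90 left; Client G takes them to reach 90.
Total = 140×140 + 210×170 + 90×90 + 130×120 + 190×80 = 94200.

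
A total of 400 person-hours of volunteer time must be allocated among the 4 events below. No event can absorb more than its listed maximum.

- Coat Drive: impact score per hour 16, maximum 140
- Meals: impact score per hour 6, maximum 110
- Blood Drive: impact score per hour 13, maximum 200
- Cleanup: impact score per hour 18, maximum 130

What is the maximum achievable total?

Rank by impact score per hour: Cleanup 18 > Coat Drive 16 > Blood Drive 13 > Meals 6.
Cleanup: +130 to 130 (cap) — 270 left.
Coat Drive takes 140 to reach its cap of 140 — 130 left.
Blood Drive: +130 (room for 200) → 130. Pool exhausted.
Total = 16×140 + 13×130 + 18×130 = 6270.

6270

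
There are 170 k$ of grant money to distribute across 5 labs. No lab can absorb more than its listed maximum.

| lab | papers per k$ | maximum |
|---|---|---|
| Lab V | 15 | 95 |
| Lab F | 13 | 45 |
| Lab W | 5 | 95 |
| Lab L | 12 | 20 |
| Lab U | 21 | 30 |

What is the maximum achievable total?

2640

Rank by papers per k$: Lab U 21 > Lab V 15 > Lab F 13 > Lab L 12 > Lab W 5.
Lab U: +30 to 30 (cap) ; 140 left.
Give Lab V 95 to hit its cap of 95 ; 45 left.
Lab F: +45 to 45 (cap) ; 0 left.
Total = 15×95 + 13×45 + 21×30 = 2640.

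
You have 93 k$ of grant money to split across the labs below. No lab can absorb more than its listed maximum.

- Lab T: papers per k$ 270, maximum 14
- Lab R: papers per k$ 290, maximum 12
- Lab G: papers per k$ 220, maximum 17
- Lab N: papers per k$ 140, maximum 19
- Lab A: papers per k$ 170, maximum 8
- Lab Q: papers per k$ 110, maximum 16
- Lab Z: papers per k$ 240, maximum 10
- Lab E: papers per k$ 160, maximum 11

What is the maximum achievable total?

19400

Order the labs by papers per k$: Lab R 290 > Lab T 270 > Lab Z 240 > Lab G 220 > Lab A 170 > Lab E 160 > Lab N 140 > Lab Q 110.
Give Lab R 12 to hit its cap of 12 → 81 left.
Lab T takes 14 to reach its cap of 14 → 67 left.
Lab Z: +10 to 10 (cap) → 57 left.
Lab G: +17 to 17 (cap) → 40 left.
Lab A: +8 to 8 (cap) → 32 left.
Lab E: +11 to 11 (cap) → 21 left.
Lab N: +19 to 19 (cap) → 2 left.
Lab Q: +2 (room for 16) → 2. Pool exhausted.
Total = 270×14 + 290×12 + 220×17 + 140×19 + 170×8 + 110×2 + 240×10 + 160×11 = 19400.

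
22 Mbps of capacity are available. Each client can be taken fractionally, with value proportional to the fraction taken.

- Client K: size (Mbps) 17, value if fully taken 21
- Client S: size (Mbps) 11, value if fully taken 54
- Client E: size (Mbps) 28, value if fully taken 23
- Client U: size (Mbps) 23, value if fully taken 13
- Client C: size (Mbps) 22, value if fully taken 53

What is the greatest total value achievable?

Rank by value-to-size ratio: Client S 54/11≈4.91, Client C 53/22≈2.41, Client K 21/17≈1.24, Client E 23/28≈0.821, Client U 13/23≈0.565.
All 11 Mbps of Client S fit (value 54) → 11 remain.
11 Mbps left: a 11/22 share of Client C gives 53×11/22 = 26.5.
Total value = 80.5.

80.5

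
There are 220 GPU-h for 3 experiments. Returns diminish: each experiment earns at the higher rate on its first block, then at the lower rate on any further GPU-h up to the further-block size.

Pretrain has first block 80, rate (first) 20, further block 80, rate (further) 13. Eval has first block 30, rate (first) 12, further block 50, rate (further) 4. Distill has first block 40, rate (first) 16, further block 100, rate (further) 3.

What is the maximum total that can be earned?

Rank every tier by rate: Pretrain/first 20 > Distill/first 16 > Pretrain/second 13 > Eval/first 12 > Eval/second 4 > Distill/second 3.
Pretrain first at 20: fill all 80 — 140 left.
Distill first at 16: fill all 40 — 100 left.
Fill Pretrain second block (80 at 13) — 20 left.
20 remain; put them into Eval first at 12.
Total = 20×80 + 16×40 + 13×80 + 12×20 = 3520.

3520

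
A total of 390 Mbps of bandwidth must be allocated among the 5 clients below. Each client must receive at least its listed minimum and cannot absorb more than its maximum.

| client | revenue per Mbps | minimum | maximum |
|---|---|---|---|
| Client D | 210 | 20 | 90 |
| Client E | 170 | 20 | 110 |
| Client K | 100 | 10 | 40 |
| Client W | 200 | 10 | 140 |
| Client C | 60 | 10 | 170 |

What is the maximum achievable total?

Meeting every minimum uses 20+20+10+10+10 = 70 Mbps, leaving 320.
Highest revenue per Mbps first: Client D 210 > Client W 200 > Client E 170 > Client K 100 > Client C 60.
Give Client D 70 more to hit its cap of 90 — 250 left.
Client W: +130 to 140 (cap) — 120 left.
Give Client E 90 more to hit its cap of 110 — 30 left.
Client K: +30 to 40 (cap) — 0 left.
Total = 210×90 + 170×110 + 100×40 + 200×140 + 60×10 = 70200.

70200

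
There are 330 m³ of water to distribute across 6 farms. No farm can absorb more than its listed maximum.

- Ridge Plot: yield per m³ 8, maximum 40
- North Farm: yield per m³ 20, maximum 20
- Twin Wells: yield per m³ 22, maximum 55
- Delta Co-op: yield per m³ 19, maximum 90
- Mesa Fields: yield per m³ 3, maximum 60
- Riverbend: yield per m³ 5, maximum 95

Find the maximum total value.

4205

Rank by yield per m³: Twin Wells 22 > North Farm 20 > Delta Co-op 19 > Ridge Plot 8 > Riverbend 5 > Mesa Fields 3.
Twin Wells: +55 to 55 (cap) ; 275 left.
Give North Farm 20 to hit its cap of 20 ; 255 left.
Delta Co-op takes 90 to reach its cap of 90 ; 165 left.
Ridge Plot takes 40 to reach its cap of 40 ; 125 left.
Riverbend takes 95 to reach its cap of 95 ; 30 left.
Mesa Fields has room for 60 but only 30 remain, so it gets 30.
Total = 8×40 + 20×20 + 22×55 + 19×90 + 3×30 + 5×95 = 4205.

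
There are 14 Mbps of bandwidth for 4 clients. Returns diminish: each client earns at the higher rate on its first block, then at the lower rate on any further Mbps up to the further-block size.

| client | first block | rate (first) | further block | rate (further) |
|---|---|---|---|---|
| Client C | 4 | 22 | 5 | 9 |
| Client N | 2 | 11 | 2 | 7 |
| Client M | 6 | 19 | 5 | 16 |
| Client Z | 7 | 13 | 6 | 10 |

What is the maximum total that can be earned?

266

Rank every tier by rate: Client C/first 22 > Client M/first 19 > Client M/second 16 > Client Z/first 13 > Client N/first 11 > Client Z/second 10 > Client C/second 9 > Client N/second 7.
Client C first at 22: fill all 4 → 10 left.
Client M first at 19: fill all 6 → 4 left.
4 remain; put them into Client M second at 16.
Total = 22×4 + 19×6 + 16×4 = 266.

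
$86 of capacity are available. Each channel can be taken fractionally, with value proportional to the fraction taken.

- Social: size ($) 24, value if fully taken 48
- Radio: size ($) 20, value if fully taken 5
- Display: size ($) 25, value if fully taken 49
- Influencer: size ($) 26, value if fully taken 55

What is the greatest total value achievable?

154.75

Best value per unit of size first: Influencer 55/26≈2.12, Social 48/24≈2, Display 49/25≈1.96, Radio 5/20≈0.25.
Take all of Influencer (26 $, value 55) ; 60 $ left.
Social: take in full, 24 $ for value 48 ; 36 left.
Display: take in full, 25 $ for value 49 ; 11 left.
Fill the last 11 $ with part of Radio: 11/20 of it earns 2.75.
Total value = 154.75.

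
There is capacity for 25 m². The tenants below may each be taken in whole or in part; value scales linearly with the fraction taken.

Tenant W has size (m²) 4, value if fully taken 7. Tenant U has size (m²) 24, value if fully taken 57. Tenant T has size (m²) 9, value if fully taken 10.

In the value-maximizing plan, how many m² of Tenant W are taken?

Rank by value-to-size ratio: Tenant U 57/24≈2.38, Tenant W 7/4≈1.75, Tenant T 10/9≈1.11.
All 24 m² of Tenant U fit (value 57) ; 1 remain.
Fill the last 1 m² with part of Tenant W: 1/4 of it earns 1.75.

1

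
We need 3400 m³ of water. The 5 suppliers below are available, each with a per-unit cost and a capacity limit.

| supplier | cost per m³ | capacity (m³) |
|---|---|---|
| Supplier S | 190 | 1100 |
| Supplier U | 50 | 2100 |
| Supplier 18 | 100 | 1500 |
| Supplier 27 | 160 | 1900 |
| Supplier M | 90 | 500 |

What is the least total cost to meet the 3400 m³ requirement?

Cheapest first:
Supplier U (50): use full 2100 ; 1300 m³ to go.
Supplier M at 90: take all 500 m³ ; 800 still needed.
Take 800 from Supplier 18 at 100 to finish.
Supplier 27, Supplier S: unused.
Cost = 2100×50 + 500×90 + 800×100 = 230000.

230000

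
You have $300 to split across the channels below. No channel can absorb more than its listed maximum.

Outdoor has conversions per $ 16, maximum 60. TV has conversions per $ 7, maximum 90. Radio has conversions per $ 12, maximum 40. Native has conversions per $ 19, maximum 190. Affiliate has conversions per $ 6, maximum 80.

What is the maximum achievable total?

Rank by conversions per $: Native 19 > Outdoor 16 > Radio 12 > TV 7 > Affiliate 6.
Native takes 190 to reach its cap of 190 ; 110 left.
Outdoor: +60 to 60 (cap) ; 50 left.
Radio takes 40 to reach its cap of 40 ; 10 left.
TV: +10 (room for 90) → 10. Pool exhausted.
Total = 16×60 + 7×10 + 12×40 + 19×190 = 5120.

5120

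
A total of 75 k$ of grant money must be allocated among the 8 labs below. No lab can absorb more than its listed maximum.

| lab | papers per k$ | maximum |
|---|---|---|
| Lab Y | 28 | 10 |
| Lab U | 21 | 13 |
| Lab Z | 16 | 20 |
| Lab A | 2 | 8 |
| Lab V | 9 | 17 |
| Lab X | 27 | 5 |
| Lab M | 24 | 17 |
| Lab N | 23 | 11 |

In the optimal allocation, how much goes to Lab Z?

19

Highest papers per k$ first: Lab Y 28 > Lab X 27 > Lab M 24 > Lab N 23 > Lab U 21 > Lab Z 16 > Lab V 9 > Lab A 2.
Lab Y: +10 to 10 (cap) → 65 left.
Lab X: +5 to 5 (cap) → 60 left.
Lab M takes 17 to reach its cap of 17 → 43 left.
Lab N: +11 to 11 (cap) → 32 left.
Lab U: +13 to 13 (cap) → 19 left.
Lab Z: +19 (room for 20) → 19. Pool exhausted.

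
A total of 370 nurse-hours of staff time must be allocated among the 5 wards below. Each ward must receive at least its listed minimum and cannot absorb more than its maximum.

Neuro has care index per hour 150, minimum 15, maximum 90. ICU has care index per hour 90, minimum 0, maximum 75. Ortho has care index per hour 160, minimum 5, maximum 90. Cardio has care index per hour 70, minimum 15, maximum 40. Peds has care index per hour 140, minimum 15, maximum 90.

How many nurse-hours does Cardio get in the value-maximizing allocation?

25

Meeting every minimum uses 15+0+5+15+15 = 50 nurse-hours, leaving 320.
Rank by care index per hour: Ortho 160 > Neuro 150 > Peds 140 > ICU 90 > Cardio 70.
Ortho takes 85 more to reach its cap of 90 — 235 left.
Give Neuro 75 more to hit its cap of 90 — 160 left.
Give Peds 75 more to hit its cap of 90 — 85 left.
ICU takes 75 more to reach its cap of 75 — 10 left.
Only 10 left; Cardio takes them to reach 25.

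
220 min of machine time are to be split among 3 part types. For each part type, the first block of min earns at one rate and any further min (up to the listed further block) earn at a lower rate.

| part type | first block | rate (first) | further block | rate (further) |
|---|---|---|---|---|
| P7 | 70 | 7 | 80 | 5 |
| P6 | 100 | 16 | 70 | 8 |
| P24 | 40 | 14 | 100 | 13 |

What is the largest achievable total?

3200

Order all 6 blocks by rate: P6/T1 16 > P24/T1 14 > P24/T2 13 > P6/T2 8 > P7/T1 7 > P7/T2 5.
P6 T1 at 16: fill all 100 ; 120 left.
P24/T1 (14): +40 ; 80 left.
P24 T2 at 13: only 80 left, fill 80.
Total = 16×100 + 14×40 + 13×80 = 3200.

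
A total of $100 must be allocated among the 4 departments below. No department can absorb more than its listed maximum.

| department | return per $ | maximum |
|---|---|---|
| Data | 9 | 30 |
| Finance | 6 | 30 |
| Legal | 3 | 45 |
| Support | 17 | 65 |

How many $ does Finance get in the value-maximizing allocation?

Order the departments by return per $: Support 17 > Data 9 > Finance 6 > Legal 3.
Support: +65 to 65 (cap) — 35 left.
Data: +30 to 30 (cap) — 5 left.
Only 5 left; Finance takes them to reach 5.

5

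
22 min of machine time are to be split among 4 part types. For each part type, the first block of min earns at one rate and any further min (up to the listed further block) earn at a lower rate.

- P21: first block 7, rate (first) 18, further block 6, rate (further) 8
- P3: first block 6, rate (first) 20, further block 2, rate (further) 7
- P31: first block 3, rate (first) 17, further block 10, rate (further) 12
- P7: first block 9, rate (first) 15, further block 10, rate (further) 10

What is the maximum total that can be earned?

387

Rank every tier by rate: P3/T1 20 > P21/T1 18 > P31/T1 17 > P7/T1 15 > P31/T2 12 > P7/T2 10 > P21/T2 8 > P3/T2 7.
P3/T1 (20): +6 ; 16 left.
P21 T1 at 18: fill all 7 ; 9 left.
P31 T1 at 17: fill all 3 ; 6 left.
P7 T1 at 15: only 6 left, fill 6.
Total = 20×6 + 18×7 + 17×3 + 15×6 = 387.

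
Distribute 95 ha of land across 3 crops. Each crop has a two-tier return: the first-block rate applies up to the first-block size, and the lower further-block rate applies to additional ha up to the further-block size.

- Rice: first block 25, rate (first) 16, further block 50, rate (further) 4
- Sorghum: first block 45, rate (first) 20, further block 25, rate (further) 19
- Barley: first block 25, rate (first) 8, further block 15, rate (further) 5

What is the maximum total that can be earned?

1775

Treat each block as its own option and order by rate: Sorghum/first 20 > Sorghum/second 19 > Rice/first 16 > Barley/first 8 > Barley/second 5 > Rice/second 4.
Fill Sorghum first block (45 at 20) → 50 left.
Sorghum second at 19: fill all 25 → 25 left.
Rice first at 16: fill all 25 → 0 left.
Total = 20×45 + 19×25 + 16×25 = 1775.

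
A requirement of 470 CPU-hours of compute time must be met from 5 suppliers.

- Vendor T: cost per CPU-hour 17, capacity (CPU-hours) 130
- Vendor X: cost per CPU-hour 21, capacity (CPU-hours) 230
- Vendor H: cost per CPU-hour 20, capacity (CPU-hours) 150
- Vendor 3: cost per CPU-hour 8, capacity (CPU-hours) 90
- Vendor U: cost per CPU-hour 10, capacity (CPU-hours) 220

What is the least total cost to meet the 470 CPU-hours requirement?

5730

Use suppliers in increasing cost order.
Vendor 3 at 8: take all 90 CPU-hours — 380 still needed.
Take 220 from Vendor U at 10 — need 160 more.
Vendor T (17): use full 130 — 30 CPU-hours to go.
Take 30 from Vendor H at 20 to finish.
Vendor X: unused.
Cost = 90×8 + 220×10 + 130×17 + 30×20 = 5730.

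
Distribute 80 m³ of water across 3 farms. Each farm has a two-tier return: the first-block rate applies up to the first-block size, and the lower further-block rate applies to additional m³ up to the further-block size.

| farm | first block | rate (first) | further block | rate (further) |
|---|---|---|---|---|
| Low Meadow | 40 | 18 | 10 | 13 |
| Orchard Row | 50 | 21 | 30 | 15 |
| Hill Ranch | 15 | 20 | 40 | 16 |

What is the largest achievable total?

1620

Treat each block as its own option and order by rate: Orchard Row/T1 21 > Hill Ranch/T1 20 > Low Meadow/T1 18 > Hill Ranch/T2 16 > Orchard Row/T2 15 > Low Meadow/T2 13.
Fill Orchard Row T1 block (50 at 21) ; 30 left.
Fill Hill Ranch T1 block (15 at 20) ; 15 left.
Low Meadow T1 at 18: only 15 left, fill 15.
Total = 21×50 + 20×15 + 18×15 = 1620.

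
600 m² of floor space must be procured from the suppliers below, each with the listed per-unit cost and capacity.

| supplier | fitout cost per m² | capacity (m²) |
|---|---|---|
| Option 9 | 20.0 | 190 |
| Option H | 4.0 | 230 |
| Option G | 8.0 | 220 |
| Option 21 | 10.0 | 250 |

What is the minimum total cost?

Cheapest first:
Take 230 from Option H at 4.0 — need 370 more.
Take 220 from Option G at 8.0 — need 150 more.
Take 150 from Option 21 at 10.0 to finish.
Option 9: unused.
Cost = 230×4.0 + 220×8.0 + 150×10.0 = 4180.

4180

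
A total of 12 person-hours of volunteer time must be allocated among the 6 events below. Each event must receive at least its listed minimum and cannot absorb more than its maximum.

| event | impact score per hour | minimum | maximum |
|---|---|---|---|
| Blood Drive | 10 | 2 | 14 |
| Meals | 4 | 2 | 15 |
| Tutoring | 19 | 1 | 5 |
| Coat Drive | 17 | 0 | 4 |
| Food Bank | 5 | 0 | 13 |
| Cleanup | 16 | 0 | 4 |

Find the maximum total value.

174

Meeting every minimum uses 2+2+1+0+0+0 = 5 person-hours, leaving 7.
Rank by impact score per hour: Tutoring 19 > Coat Drive 17 > Cleanup 16 > Blood Drive 10 > Food Bank 5 > Meals 4.
Tutoring takes 4 more to reach its cap of 5 — 3 left.
Coat Drive has room for 4 more but only 3 remain, so it gets 3.
Total = 10×2 + 4×2 + 19×5 + 17×3 = 174.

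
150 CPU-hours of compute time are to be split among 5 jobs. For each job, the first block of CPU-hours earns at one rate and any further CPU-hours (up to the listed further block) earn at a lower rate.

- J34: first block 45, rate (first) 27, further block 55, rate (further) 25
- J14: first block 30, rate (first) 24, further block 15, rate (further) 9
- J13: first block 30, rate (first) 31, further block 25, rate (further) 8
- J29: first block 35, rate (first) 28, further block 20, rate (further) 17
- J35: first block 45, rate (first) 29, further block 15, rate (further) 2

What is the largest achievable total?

4295

Order all 10 blocks by rate: J13/T1 31 > J35/T1 29 > J29/T1 28 > J34/T1 27 > J34/T2 25 > J14/T1 24 > J29/T2 17 > J14/T2 9 > J13/T2 8 > J35/T2 2.
Fill J13 T1 block (30 at 31) ; 120 left.
J35 T1 at 29: fill all 45 ; 75 left.
J29/T1 (28): +35 ; 40 left.
J34/T1: +40 of 45 at 27; pool empty.
Total = 31×30 + 29×45 + 28×35 + 27×40 = 4295.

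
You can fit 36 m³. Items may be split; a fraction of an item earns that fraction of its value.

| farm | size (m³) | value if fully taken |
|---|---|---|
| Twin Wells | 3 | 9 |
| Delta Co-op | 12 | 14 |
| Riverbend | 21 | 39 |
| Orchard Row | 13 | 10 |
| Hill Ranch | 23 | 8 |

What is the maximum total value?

Best value per unit of size first: Twin Wells 9/3≈3, Riverbend 39/21≈1.86, Delta Co-op 14/12≈1.17, Orchard Row 10/13≈0.769, Hill Ranch 8/23≈0.348.
Take all of Twin Wells (3 m³, value 9) — 33 m³ left.
Take all of Riverbend (21 m³, value 39) — 12 m³ left.
All 12 m³ of Delta Co-op fit (value 14) — 0 remain.
Total value = 62.

62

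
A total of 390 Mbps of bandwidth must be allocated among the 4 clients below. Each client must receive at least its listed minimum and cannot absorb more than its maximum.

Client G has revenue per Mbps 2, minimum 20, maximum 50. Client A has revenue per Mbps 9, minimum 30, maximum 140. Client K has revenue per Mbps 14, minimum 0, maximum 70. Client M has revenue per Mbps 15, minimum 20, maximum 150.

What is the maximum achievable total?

Meeting every minimum uses 20+30+0+20 = 70 Mbps, leaving 320.
Rank by revenue per Mbps: Client M 15 > Client K 14 > Client A 9 > Client G 2.
Give Client M 130 more to hit its cap of 150 ; 190 left.
Give Client K 70 more to hit its cap of 70 ; 120 left.
Client A: +110 to 140 (cap) ; 10 left.
Only 10 left; Client G takes them to reach 30.
Total = 2×30 + 9×140 + 14×70 + 15×150 = 4550.

4550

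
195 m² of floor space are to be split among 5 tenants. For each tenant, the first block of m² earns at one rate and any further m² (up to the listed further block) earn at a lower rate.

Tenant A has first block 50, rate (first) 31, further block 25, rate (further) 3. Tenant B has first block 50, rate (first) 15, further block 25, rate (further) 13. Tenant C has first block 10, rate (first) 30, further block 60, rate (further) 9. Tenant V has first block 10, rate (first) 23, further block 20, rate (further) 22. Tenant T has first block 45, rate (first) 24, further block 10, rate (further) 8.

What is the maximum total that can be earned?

4480

Rank every tier by rate: Tenant A/T1 31 > Tenant C/T1 30 > Tenant T/T1 24 > Tenant V/T1 23 > Tenant V/T2 22 > Tenant B/T1 15 > Tenant B/T2 13 > Tenant C/T2 9 > Tenant T/T2 8 > Tenant A/T2 3.
Fill Tenant A T1 block (50 at 31) ; 145 left.
Tenant C T1 at 30: fill all 10 ; 135 left.
Fill Tenant T T1 block (45 at 24) ; 90 left.
Fill Tenant V T1 block (10 at 23) ; 80 left.
Tenant V T2 at 22: fill all 20 ; 60 left.
Fill Tenant B T1 block (50 at 15) ; 10 left.
10 remain; put them into Tenant B T2 at 13.
Total = 31×50 + 30×10 + 24×45 + 23×10 + 22×20 + 15×50 + 13×10 = 4480.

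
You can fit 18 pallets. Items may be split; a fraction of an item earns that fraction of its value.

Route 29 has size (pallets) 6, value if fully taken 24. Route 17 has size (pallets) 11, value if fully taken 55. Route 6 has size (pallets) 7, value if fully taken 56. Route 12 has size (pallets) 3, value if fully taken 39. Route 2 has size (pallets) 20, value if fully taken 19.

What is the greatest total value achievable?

135

Best value per unit of size first: Route 12 39/3≈13, Route 6 56/7≈8, Route 17 55/11≈5, Route 29 24/6≈4, Route 2 19/20≈0.95.
All 3 pallets of Route 12 fit (value 39) → 15 remain.
All 7 pallets of Route 6 fit (value 56) → 8 remain.
Fill the last 8 pallets with part of Route 17: 8/11 of it earns 40.
Total value = 135.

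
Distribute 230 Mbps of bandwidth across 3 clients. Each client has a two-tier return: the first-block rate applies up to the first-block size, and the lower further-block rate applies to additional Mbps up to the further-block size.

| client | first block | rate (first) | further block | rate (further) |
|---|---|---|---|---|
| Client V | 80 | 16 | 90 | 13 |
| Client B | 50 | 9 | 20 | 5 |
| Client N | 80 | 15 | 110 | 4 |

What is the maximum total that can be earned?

Rank every tier by rate: Client V/T1 16 > Client N/T1 15 > Client V/T2 13 > Client B/T1 9 > Client B/T2 5 > Client N/T2 4.
Client V T1 at 16: fill all 80 — 150 left.
Client N T1 at 15: fill all 80 — 70 left.
70 remain; put them into Client V T2 at 13.
Total = 16×80 + 15×80 + 13×70 = 3390.

3390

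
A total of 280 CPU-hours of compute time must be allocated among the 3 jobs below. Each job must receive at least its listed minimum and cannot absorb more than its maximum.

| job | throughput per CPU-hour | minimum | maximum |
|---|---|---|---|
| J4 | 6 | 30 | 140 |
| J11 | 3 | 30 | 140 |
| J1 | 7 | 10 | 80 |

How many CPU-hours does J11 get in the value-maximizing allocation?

60

Meeting every minimum uses 30+30+10 = 70 CPU-hours, leaving 210.
Order the jobs by throughput per CPU-hour: J1 7 > J4 6 > J11 3.
J1: +70 to 80 (cap) → 140 left.
J4 takes 110 more to reach its cap of 140 → 30 left.
J11 has room for 110 more but only 30 remain, so it gets 60.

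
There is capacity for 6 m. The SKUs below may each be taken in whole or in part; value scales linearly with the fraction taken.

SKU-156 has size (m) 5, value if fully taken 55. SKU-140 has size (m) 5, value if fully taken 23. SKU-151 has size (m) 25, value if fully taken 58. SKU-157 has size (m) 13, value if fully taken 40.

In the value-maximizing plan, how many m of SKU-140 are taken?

1

Sort by value density: SKU-156 55/5≈11, SKU-140 23/5≈4.6, SKU-157 40/13≈3.08, SKU-151 58/25≈2.32.
Take all of SKU-156 (5 m, value 55) → 1 m left.
1 m left: a 1/5 share of SKU-140 gives 23×1/5 = 4.6.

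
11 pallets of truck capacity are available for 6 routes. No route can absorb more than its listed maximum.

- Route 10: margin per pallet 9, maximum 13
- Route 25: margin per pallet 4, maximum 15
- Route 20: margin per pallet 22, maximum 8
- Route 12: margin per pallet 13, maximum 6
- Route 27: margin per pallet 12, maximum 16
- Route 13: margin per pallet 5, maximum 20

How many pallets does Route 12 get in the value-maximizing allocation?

Order the routes by margin per pallet: Route 20 22 > Route 12 13 > Route 27 12 > Route 10 9 > Route 13 5 > Route 25 4.
Give Route 20 8 to hit its cap of 8 ; 3 left.
Route 12 has room for 6 but only 3 remain, so it gets 3.

3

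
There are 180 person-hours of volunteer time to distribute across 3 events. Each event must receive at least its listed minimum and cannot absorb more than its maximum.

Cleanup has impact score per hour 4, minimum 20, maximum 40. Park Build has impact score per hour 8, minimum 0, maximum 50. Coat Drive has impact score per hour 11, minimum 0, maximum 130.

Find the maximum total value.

Meeting every minimum uses 20+0+0 = 20 person-hours, leaving 160.
Rank by impact score per hour: Coat Drive 11 > Park Build 8 > Cleanup 4.
Coat Drive takes 130 more to reach its cap of 130 ; 30 left.
Park Build: +30 (room for 50) → 30. Pool exhausted.
Total = 4×20 + 8×30 + 11×130 = 1750.

1750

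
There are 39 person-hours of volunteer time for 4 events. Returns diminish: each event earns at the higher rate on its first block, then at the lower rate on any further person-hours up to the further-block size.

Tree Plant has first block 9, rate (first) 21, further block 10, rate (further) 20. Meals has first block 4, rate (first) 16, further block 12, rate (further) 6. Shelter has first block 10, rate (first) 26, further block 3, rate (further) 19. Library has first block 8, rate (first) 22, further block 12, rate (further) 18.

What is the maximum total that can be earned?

Treat each block as its own option and order by rate: Shelter/first 26 > Library/first 22 > Tree Plant/first 21 > Tree Plant/second 20 > Shelter/second 19 > Library/second 18 > Meals/first 16 > Meals/second 6.
Shelter/first (26): +10 — 29 left.
Fill Library first block (8 at 22) — 21 left.
Tree Plant first at 21: fill all 9 — 12 left.
Tree Plant/second (20): +10 — 2 left.
2 remain; put them into Shelter second at 19.
Total = 26×10 + 22×8 + 21×9 + 20×10 + 19×2 = 863.

863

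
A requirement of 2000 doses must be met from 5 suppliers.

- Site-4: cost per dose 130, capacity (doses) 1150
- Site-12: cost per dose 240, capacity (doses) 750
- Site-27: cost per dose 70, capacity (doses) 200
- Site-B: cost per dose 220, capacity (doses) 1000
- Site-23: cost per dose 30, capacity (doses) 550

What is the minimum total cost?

Use suppliers in increasing cost order.
Site-23 (30): use full 550 ; 1450 doses to go.
Take 200 from Site-27 at 70 ; need 1250 more.
Take 1150 from Site-4 at 130 ; need 100 more.
Site-B at 220: take 100 of its 1000 ; requirement met.
Site-12: unused.
Cost = 550×30 + 200×70 + 1150×130 + 100×220 = 202000.

202000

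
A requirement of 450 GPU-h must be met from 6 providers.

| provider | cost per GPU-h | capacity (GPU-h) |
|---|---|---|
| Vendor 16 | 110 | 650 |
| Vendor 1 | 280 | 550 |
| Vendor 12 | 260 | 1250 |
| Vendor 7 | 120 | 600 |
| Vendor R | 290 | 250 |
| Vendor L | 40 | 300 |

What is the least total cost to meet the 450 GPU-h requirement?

Cheapest first:
Vendor L at 40: take all 300 GPU-h — 150 still needed.
Take 150 from Vendor 16 at 110 to finish.
Vendor 7, Vendor 12, Vendor 1, Vendor R: unused.
Cost = 300×40 + 150×110 = 28500.

28500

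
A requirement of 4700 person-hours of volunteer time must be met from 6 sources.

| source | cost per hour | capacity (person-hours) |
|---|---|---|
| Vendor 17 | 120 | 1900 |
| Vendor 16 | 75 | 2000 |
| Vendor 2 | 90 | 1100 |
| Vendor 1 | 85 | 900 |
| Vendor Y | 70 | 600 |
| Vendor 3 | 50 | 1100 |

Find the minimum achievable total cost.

Fill from the cheapest source first.
Vendor 3 (50): use full 1100 ; 3600 person-hours to go.
Vendor Y at 70: take all 600 person-hours ; 3000 still needed.
Vendor 16 at 75: take all 2000 person-hours ; 1000 still needed.
Vendor 1 at 85: take all 900 person-hours ; 100 still needed.
Vendor 2 at 90: take 100 of its 1100 ; requirement met.
Vendor 17: unused.
Cost = 1100×50 + 600×70 + 2000×75 + 900×85 + 100×90 = 332500.

332500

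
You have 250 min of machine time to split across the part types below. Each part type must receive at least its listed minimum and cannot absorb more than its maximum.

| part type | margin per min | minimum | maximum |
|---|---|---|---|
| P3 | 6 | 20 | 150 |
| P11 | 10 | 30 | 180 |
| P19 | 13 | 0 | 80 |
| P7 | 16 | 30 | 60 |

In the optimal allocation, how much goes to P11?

Meeting every minimum uses 20+30+0+30 = 80 min, leaving 170.
Highest margin per min first: P7 16 > P19 13 > P11 10 > P3 6.
P7 takes 30 more to reach its cap of 60 ; 140 left.
Give P19 80 more to hit its cap of 80 ; 60 left.
P11: +60 (room for 150) → 90. Pool exhausted.

90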